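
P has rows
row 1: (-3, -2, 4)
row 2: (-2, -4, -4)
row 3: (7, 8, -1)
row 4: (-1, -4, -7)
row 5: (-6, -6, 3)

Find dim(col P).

2

Row reduce to echelon form.
R2 ← R2 − (2/3)·R1: [0, -8/3, -20/3]
R3 ← R3 + (7/3)·R1: [0, 10/3, 25/3]
R4 ← R4 − (1/3)·R1: [0, -10/3, -25/3]
R5 ← R5 − (2)·R1: [0, -2, -5]
R3 ← R3 + (5/4)·R2: [0, 0, 0]
R4 ← R4 − (5/4)·R2: [0, 0, 0]
R5 ← R5 − (3/4)·R2: [0, 0, 0]
Echelon form has 2 nonzero rows, so rank(P) = 2.
The column space has dimension equal to the rank: 2.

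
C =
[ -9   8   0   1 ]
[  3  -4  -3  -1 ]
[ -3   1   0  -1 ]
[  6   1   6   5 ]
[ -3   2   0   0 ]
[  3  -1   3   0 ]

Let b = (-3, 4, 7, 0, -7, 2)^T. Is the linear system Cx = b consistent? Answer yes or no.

no

Row reduce the augmented matrix [C | b].
R2 ← R2 + (1/3)·R1: [0, -4/3, -3, -2/3, 3]
R3 ← R3 − (1/3)·R1: [0, -5/3, 0, -4/3, 8]
R4 ← R4 + (2/3)·R1: [0, 19/3, 6, 17/3, -2]
R5 ← R5 − (1/3)·R1: [0, -2/3, 0, -1/3, -6]
R6 ← R6 + (1/3)·R1: [0, 5/3, 3, 1/3, 1]
R3 ← R3 − (5/4)·R2: [0, 0, 15/4, -1/2, 17/4]
R4 ← R4 + (19/4)·R2: [0, 0, -33/4, 5/2, 49/4]
R5 ← R5 − (1/2)·R2: [0, 0, 3/2, 0, -15/2]
R6 ← R6 + (5/4)·R2: [0, 0, -3/4, -1/2, 19/4]
R4 ← R4 + (11/5)·R3: [0, 0, 0, 7/5, 108/5]
R5 ← R5 − (2/5)·R3: [0, 0, 0, 1/5, -46/5]
R6 ← R6 + (1/5)·R3: [0, 0, 0, -3/5, 28/5]
R5 ← R5 − (1/7)·R4: [0, 0, 0, 0, -86/7]
R6 ← R6 + (3/7)·R4: [0, 0, 0, 0, 104/7]
R6 ← R6 + (52/43)·R5: [0, 0, 0, 0, 0]
The echelon form has 5 nonzero rows; the last pivot sits in the augmented column, so rank(C) = 4 but rank([C|b]) = 5.
Since the ranks differ, the system is inconsistent.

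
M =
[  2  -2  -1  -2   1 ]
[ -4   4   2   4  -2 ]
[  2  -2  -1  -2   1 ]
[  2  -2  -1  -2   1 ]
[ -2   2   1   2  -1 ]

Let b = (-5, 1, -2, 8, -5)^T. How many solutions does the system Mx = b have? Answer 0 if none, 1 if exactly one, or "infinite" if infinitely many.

0

Row reduce the augmented matrix [M | b].
R2 ← R2 + (2)·R1: [0, 0, 0, 0, 0, -9]
R3 ← R3 − R1: [0, 0, 0, 0, 0, 3]
R4 ← R4 − R1: [0, 0, 0, 0, 0, 13]
R5 ← R5 + R1: [0, 0, 0, 0, 0, -10]
R3 ← R3 + (1/3)·R2: [0, 0, 0, 0, 0, 0]
R4 ← R4 + (13/9)·R2: [0, 0, 0, 0, 0, 0]
R5 ← R5 − (10/9)·R2: [0, 0, 0, 0, 0, 0]
The echelon form has 2 nonzero rows; the last pivot sits in the augmented column, so rank(M) = 1 but rank([M|b]) = 2.
Since the ranks differ, the system is inconsistent.
It has no solutions.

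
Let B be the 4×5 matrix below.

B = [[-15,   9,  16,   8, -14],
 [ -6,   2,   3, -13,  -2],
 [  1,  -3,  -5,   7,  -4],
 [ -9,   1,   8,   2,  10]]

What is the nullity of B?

1

Row reduce to echelon form.
R2 ← R2 − (2/5)·R1: [0, -8/5, -17/5, -81/5, 18/5]
R3 ← R3 + (1/15)·R1: [0, -12/5, -59/15, 113/15, -74/15]
R4 ← R4 − (3/5)·R1: [0, -22/5, -8/5, -14/5, 92/5]
R3 ← R3 − (3/2)·R2: [0, 0, 7/6, 191/6, -31/3]
R4 ← R4 − (11/4)·R2: [0, 0, 31/4, 167/4, 17/2]
R4 ← R4 − (93/14)·R3: [0, 0, 0, -1188/7, 540/7]
4 nonzero rows, so rank(B) = 4.
B has 5 columns; by rank–nullity, nullity = 5 − 4 = 1.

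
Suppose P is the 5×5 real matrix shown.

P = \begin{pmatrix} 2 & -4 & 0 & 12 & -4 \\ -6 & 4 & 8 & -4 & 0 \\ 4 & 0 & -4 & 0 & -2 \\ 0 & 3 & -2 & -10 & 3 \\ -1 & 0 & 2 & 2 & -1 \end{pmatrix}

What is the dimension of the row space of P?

3

Row reduce to echelon form.
R2 ← R2 + (3)·R1: [0, -8, 8, 32, -12]
R3 ← R3 − (2)·R1: [0, 8, -4, -24, 6]
R5 ← R5 + (1/2)·R1: [0, -2, 2, 8, -3]
R3 ← R3 + R2: [0, 0, 4, 8, -6]
R4 ← R4 + (3/8)·R2: [0, 0, 1, 2, -3/2]
R5 ← R5 − (1/4)·R2: [0, 0, 0, 0, 0]
R4 ← R4 − (1/4)·R3: [0, 0, 0, 0, 0]
Echelon form has 3 nonzero rows, so rank(P) = 3.
The row space has dimension equal to the rank: 3.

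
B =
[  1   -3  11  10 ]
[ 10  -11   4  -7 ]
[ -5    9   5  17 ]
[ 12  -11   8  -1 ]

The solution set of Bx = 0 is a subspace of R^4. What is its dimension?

0

Row reduce to echelon form.
R2 ← R2 − (10)·R1: [0, 19, -106, -107]
R3 ← R3 + (5)·R1: [0, -6, 60, 67]
R4 ← R4 − (12)·R1: [0, 25, -124, -121]
R3 ← R3 + (6/19)·R2: [0, 0, 504/19, 631/19]
R4 ← R4 − (25/19)·R2: [0, 0, 294/19, 376/19]
R4 ← R4 − (7/12)·R3: [0, 0, 0, 5/12]
4 nonzero rows, so rank(B) = 4.
B has 4 columns; by rank–nullity, nullity = 4 − 4 = 0.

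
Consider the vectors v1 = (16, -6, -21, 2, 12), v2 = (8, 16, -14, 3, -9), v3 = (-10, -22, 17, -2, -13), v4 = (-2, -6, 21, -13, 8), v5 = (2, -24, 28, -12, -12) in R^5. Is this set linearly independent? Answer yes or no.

Form the matrix with these vectors as rows and row reduce.
R2 ← R2 − (1/2)·R1: [0, 19, -7/2, 2, -15]
R3 ← R3 + (5/8)·R1: [0, -103/4, 31/8, -3/4, -11/2]
R4 ← R4 + (1/8)·R1: [0, -27/4, 147/8, -51/4, 19/2]
R5 ← R5 − (1/8)·R1: [0, -93/4, 245/8, -49/4, -27/2]
R3 ← R3 + (103/76)·R2: [0, 0, -33/38, 149/76, -1963/76]
R4 ← R4 + (27/76)·R2: [0, 0, 651/38, -915/76, 317/76]
R5 ← R5 + (93/76)·R2: [0, 0, 1001/38, -745/76, -2421/76]
R4 ← R4 + (217/11)·R3: [0, 0, 0, 293/11, -5559/11]
R5 ← R5 + (91/3)·R3: [0, 0, 0, 149/3, -2446/3]
R5 ← R5 − (1639/879)·R4: [0, 0, 0, 0, 111613/879]
5 nonzero rows, so the 5 vectors span a space of dimension 5.
Since 5 = 5, the vectors are linearly independent.

yes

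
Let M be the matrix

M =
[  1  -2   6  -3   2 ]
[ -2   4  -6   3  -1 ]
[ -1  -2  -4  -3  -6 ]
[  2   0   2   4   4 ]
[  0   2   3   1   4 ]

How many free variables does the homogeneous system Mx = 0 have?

Row reduce to echelon form.
R2 ← R2 + (2)·R1: [0, 0, 6, -3, 3]
R3 ← R3 + R1: [0, -4, 2, -6, -4]
R4 ← R4 − (2)·R1: [0, 4, -10, 10, 0]
Swap R2 ↔ R3
R4 ← R4 + R2: [0, 0, -8, 4, -4]
R5 ← R5 + (1/2)·R2: [0, 0, 4, -2, 2]
R4 ← R4 + (4/3)·R3: [0, 0, 0, 0, 0]
R5 ← R5 − (2/3)·R3: [0, 0, 0, 0, 0]
3 nonzero rows, so rank(M) = 3.
M has 5 columns; by rank–nullity, nullity = 5 − 3 = 2.

2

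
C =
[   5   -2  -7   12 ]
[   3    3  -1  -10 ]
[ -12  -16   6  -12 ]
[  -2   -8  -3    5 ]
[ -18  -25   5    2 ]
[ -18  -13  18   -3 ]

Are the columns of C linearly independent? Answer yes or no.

Row reduce C to echelon form.
R2 ← R2 − (3/5)·R1: [0, 21/5, 16/5, -86/5]
R3 ← R3 + (12/5)·R1: [0, -104/5, -54/5, 84/5]
R4 ← R4 + (2/5)·R1: [0, -44/5, -29/5, 49/5]
R5 ← R5 + (18/5)·R1: [0, -161/5, -101/5, 226/5]
R6 ← R6 + (18/5)·R1: [0, -101/5, -36/5, 201/5]
R3 ← R3 + (104/21)·R2: [0, 0, 106/21, -1436/21]
R4 ← R4 + (44/21)·R2: [0, 0, 19/21, -551/21]
R5 ← R5 + (23/3)·R2: [0, 0, 13/3, -260/3]
R6 ← R6 + (101/21)·R2: [0, 0, 172/21, -893/21]
R4 ← R4 − (19/106)·R3: [0, 0, 0, -741/53]
R5 ← R5 − (91/106)·R3: [0, 0, 0, -1482/53]
R6 ← R6 − (86/53)·R3: [0, 0, 0, 3627/53]
R5 ← R5 − (2)·R4: [0, 0, 0, 0]
R6 ← R6 + (93/19)·R4: [0, 0, 0, 0]
4 pivots among 4 columns.
Every column is a pivot column, so the columns are linearly independent.

yes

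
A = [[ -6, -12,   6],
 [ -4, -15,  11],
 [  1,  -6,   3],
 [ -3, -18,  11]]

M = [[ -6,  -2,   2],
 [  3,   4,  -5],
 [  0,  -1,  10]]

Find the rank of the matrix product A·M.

First compute AM:
[[  0, -42, 108],
 [-21, -63, 177],
 [-24, -29,  62],
 [-36, -77, 194]]
Now row reduce the product.
Swap R1 ↔ R2
R3 ← R3 − (8/7)·R1: [0, 43, -982/7]
R4 ← R4 − (12/7)·R1: [0, 31, -766/7]
R3 ← R3 + (43/42)·R2: [0, 0, -208/7]
R4 ← R4 + (31/42)·R2: [0, 0, -208/7]
R4 ← R4 − R3: [0, 0, 0]
3 nonzero rows, so rank(AM) = 3.

3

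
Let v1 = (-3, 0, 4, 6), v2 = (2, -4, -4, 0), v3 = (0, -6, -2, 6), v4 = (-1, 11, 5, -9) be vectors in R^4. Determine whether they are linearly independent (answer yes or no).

no

Form the matrix with these vectors as rows and row reduce.
R2 ← R2 + (2/3)·R1: [0, -4, -4/3, 4]
R4 ← R4 − (1/3)·R1: [0, 11, 11/3, -11]
R3 ← R3 − (3/2)·R2: [0, 0, 0, 0]
R4 ← R4 + (11/4)·R2: [0, 0, 0, 0]
2 nonzero rows, so the 4 vectors span a space of dimension 2.
Since 2 < 4, the vectors are linearly dependent.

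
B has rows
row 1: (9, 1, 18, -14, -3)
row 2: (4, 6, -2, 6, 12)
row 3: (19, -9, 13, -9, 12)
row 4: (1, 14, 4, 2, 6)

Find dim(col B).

3

Row reduce to echelon form.
R2 ← R2 − (4/9)·R1: [0, 50/9, -10, 110/9, 40/3]
R3 ← R3 − (19/9)·R1: [0, -100/9, -25, 185/9, 55/3]
R4 ← R4 − (1/9)·R1: [0, 125/9, 2, 32/9, 19/3]
R3 ← R3 + (2)·R2: [0, 0, -45, 45, 45]
R4 ← R4 − (5/2)·R2: [0, 0, 27, -27, -27]
R4 ← R4 + (3/5)·R3: [0, 0, 0, 0, 0]
Echelon form has 3 nonzero rows, so rank(B) = 3.
The column space has dimension equal to the rank: 3.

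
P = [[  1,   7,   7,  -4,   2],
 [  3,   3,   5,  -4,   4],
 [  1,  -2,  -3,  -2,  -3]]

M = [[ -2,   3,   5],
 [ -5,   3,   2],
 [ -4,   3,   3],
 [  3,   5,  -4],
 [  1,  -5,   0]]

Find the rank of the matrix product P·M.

First compute PM:
[[-75,  15,  56],
 [-49,  -7,  52],
 [ 11,  -7,   0]]
Now row reduce the product.
R2 ← R2 − (49/75)·R1: [0, -84/5, 1156/75]
R3 ← R3 + (11/75)·R1: [0, -24/5, 616/75]
R3 ← R3 − (2/7)·R2: [0, 0, 80/21]
3 nonzero rows, so rank(PM) = 3.

3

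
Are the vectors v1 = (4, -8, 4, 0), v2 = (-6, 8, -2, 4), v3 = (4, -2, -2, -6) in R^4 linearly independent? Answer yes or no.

Form the matrix with these vectors as rows and row reduce.
R2 ← R2 + (3/2)·R1: [0, -4, 4, 4]
R3 ← R3 − R1: [0, 6, -6, -6]
R3 ← R3 + (3/2)·R2: [0, 0, 0, 0]
2 nonzero rows, so the 3 vectors span a space of dimension 2.
Since 2 < 3, the vectors are linearly dependent.

no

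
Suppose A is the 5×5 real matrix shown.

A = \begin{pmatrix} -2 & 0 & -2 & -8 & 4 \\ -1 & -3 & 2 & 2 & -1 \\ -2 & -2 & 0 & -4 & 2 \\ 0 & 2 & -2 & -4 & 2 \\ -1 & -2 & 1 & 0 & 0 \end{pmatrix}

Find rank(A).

Row reduce to echelon form.
R2 ← R2 − (1/2)·R1: [0, -3, 3, 6, -3]
R3 ← R3 − R1: [0, -2, 2, 4, -2]
R5 ← R5 − (1/2)·R1: [0, -2, 2, 4, -2]
R3 ← R3 − (2/3)·R2: [0, 0, 0, 0, 0]
R4 ← R4 + (2/3)·R2: [0, 0, 0, 0, 0]
R5 ← R5 − (2/3)·R2: [0, 0, 0, 0, 0]
Echelon form has 2 nonzero rows, so rank(A) = 2.

2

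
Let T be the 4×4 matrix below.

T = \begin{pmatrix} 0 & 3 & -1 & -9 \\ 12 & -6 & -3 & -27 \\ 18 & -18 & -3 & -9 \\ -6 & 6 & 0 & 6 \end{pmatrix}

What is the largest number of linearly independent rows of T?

Row reduce to echelon form.
Swap R1 ↔ R2
R3 ← R3 − (3/2)·R1: [0, -9, 3/2, 63/2]
R4 ← R4 + (1/2)·R1: [0, 3, -3/2, -15/2]
R3 ← R3 + (3)·R2: [0, 0, -3/2, 9/2]
R4 ← R4 − R2: [0, 0, -1/2, 3/2]
R4 ← R4 − (1/3)·R3: [0, 0, 0, 0]
Echelon form has 3 nonzero rows, so rank(T) = 3.
The rank gives the maximum number of linearly independent rows: 3.

3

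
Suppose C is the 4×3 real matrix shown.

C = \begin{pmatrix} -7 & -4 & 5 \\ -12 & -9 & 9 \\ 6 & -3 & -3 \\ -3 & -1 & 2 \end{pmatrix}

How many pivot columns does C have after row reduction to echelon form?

2

Row reduce to echelon form.
R2 ← R2 − (12/7)·R1: [0, -15/7, 3/7]
R3 ← R3 + (6/7)·R1: [0, -45/7, 9/7]
R4 ← R4 − (3/7)·R1: [0, 5/7, -1/7]
R3 ← R3 − (3)·R2: [0, 0, 0]
R4 ← R4 + (1/3)·R2: [0, 0, 0]
Echelon form has 2 nonzero rows, so rank(C) = 2.
Each nonzero row contributes one pivot column: 2 pivot columns.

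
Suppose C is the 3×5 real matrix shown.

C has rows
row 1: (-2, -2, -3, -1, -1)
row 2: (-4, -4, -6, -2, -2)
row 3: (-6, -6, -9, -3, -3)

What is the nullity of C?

Row reduce to echelon form.
R2 ← R2 − (2)·R1: [0, 0, 0, 0, 0]
R3 ← R3 − (3)·R1: [0, 0, 0, 0, 0]
1 nonzero row, so rank(C) = 1.
C has 5 columns; by rank–nullity, nullity = 5 − 1 = 4.

4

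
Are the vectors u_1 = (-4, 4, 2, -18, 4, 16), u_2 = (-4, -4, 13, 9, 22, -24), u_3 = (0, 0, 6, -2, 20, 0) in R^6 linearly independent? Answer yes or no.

yes

Form the matrix with these vectors as rows and row reduce.
R2 ← R2 − R1: [0, -8, 11, 27, 18, -40]
3 nonzero rows, so the 3 vectors span a space of dimension 3.
Since 3 = 3, the vectors are linearly independent.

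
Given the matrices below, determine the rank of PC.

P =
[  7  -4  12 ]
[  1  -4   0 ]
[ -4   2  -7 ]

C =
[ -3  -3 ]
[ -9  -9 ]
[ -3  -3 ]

First compute PC:
[[-21, -21],
 [ 33,  33],
 [ 15,  15]]
Now row reduce the product.
R2 ← R2 + (11/7)·R1: [0, 0]
R3 ← R3 + (5/7)·R1: [0, 0]
1 nonzero row, so rank(PC) = 1.

1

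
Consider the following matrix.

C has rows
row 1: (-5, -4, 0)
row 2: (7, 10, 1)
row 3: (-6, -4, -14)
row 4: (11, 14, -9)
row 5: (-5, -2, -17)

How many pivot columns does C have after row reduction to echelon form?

Row reduce to echelon form.
R2 ← R2 + (7/5)·R1: [0, 22/5, 1]
R3 ← R3 − (6/5)·R1: [0, 4/5, -14]
R4 ← R4 + (11/5)·R1: [0, 26/5, -9]
R5 ← R5 − R1: [0, 2, -17]
R3 ← R3 − (2/11)·R2: [0, 0, -156/11]
R4 ← R4 − (13/11)·R2: [0, 0, -112/11]
R5 ← R5 − (5/11)·R2: [0, 0, -192/11]
R4 ← R4 − (28/39)·R3: [0, 0, 0]
R5 ← R5 − (16/13)·R3: [0, 0, 0]
Echelon form has 3 nonzero rows, so rank(C) = 3.
Each nonzero row contributes one pivot column: 3 pivot columns.

3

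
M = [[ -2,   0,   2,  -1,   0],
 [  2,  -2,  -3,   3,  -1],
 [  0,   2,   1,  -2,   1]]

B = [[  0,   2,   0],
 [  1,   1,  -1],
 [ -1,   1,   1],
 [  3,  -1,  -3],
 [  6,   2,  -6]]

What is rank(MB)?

First compute MB:
[[ -5,  -1,   5],
 [  4,  -6,  -4],
 [  1,   7,  -1]]
Now row reduce the product.
R2 ← R2 + (4/5)·R1: [0, -34/5, 0]
R3 ← R3 + (1/5)·R1: [0, 34/5, 0]
R3 ← R3 + R2: [0, 0, 0]
2 nonzero rows, so rank(MB) = 2.

2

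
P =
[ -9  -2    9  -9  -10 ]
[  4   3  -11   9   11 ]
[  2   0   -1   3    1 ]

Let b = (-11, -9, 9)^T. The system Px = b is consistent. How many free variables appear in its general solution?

Row reduce the augmented matrix [P | b].
R2 ← R2 + (4/9)·R1: [0, 19/9, -7, 5, 59/9, -125/9]
R3 ← R3 + (2/9)·R1: [0, -4/9, 1, 1, -11/9, 59/9]
R3 ← R3 + (4/19)·R2: [0, 0, -9/19, 39/19, 3/19, 69/19]
The echelon form has 3 nonzero rows, and every pivot lies in the first 5 columns, so rank(P) = rank([P|b]) = 3.
The system is consistent.
Free variables = (unknowns) − (rank) = 5 − 3 = 2.

2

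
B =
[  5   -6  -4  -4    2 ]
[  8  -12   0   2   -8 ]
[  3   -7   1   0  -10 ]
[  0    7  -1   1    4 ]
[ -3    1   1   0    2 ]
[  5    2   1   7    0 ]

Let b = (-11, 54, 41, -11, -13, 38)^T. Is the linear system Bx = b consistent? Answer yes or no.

Row reduce the augmented matrix [B | b].
R2 ← R2 − (8/5)·R1: [0, -12/5, 32/5, 42/5, -56/5, 358/5]
R3 ← R3 − (3/5)·R1: [0, -17/5, 17/5, 12/5, -56/5, 238/5]
R5 ← R5 + (3/5)·R1: [0, -13/5, -7/5, -12/5, 16/5, -98/5]
R6 ← R6 − R1: [0, 8, 5, 11, -2, 49]
R3 ← R3 − (17/12)·R2: [0, 0, -17/3, -19/2, 14/3, -323/6]
R4 ← R4 + (35/12)·R2: [0, 0, 53/3, 51/2, -86/3, 1187/6]
R5 ← R5 − (13/12)·R2: [0, 0, -25/3, -23/2, 46/3, -583/6]
R6 ← R6 + (10/3)·R2: [0, 0, 79/3, 39, -118/3, 863/3]
R4 ← R4 + (53/17)·R3: [0, 0, 0, -70/17, -240/17, 30]
R5 ← R5 − (25/17)·R3: [0, 0, 0, 42/17, 144/17, -18]
R6 ← R6 + (79/17)·R3: [0, 0, 0, -175/34, -300/17, 75/2]
R5 ← R5 + (3/5)·R4: [0, 0, 0, 0, 0, 0]
R6 ← R6 − (5/4)·R4: [0, 0, 0, 0, 0, 0]
The echelon form has 4 nonzero rows, and every pivot lies in the first 5 columns, so rank(B) = rank([B|b]) = 4.
The system is consistent.

yes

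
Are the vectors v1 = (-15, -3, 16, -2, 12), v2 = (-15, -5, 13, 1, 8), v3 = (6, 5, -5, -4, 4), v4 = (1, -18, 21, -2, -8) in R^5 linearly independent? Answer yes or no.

yes

Form the matrix with these vectors as rows and row reduce.
R2 ← R2 − R1: [0, -2, -3, 3, -4]
R3 ← R3 + (2/5)·R1: [0, 19/5, 7/5, -24/5, 44/5]
R4 ← R4 + (1/15)·R1: [0, -91/5, 331/15, -32/15, -36/5]
R3 ← R3 + (19/10)·R2: [0, 0, -43/10, 9/10, 6/5]
R4 ← R4 − (91/10)·R2: [0, 0, 1481/30, -883/30, 146/5]
R4 ← R4 + (1481/129)·R3: [0, 0, 0, -2464/129, 1848/43]
4 nonzero rows, so the 4 vectors span a space of dimension 4.
Since 4 = 4, the vectors are linearly independent.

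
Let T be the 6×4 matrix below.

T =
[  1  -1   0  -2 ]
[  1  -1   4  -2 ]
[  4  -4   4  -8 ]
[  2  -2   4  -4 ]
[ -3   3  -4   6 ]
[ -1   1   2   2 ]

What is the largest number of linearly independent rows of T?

Row reduce to echelon form.
R2 ← R2 − R1: [0, 0, 4, 0]
R3 ← R3 − (4)·R1: [0, 0, 4, 0]
R4 ← R4 − (2)·R1: [0, 0, 4, 0]
R5 ← R5 + (3)·R1: [0, 0, -4, 0]
R6 ← R6 + R1: [0, 0, 2, 0]
R3 ← R3 − R2: [0, 0, 0, 0]
R4 ← R4 − R2: [0, 0, 0, 0]
R5 ← R5 + R2: [0, 0, 0, 0]
R6 ← R6 − (1/2)·R2: [0, 0, 0, 0]
Echelon form has 2 nonzero rows, so rank(T) = 2.
The rank gives the maximum number of linearly independent rows: 2.

2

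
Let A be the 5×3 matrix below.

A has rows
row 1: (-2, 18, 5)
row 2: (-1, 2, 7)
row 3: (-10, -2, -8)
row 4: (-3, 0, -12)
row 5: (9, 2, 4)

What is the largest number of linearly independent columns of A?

Row reduce to echelon form.
R2 ← R2 − (1/2)·R1: [0, -7, 9/2]
R3 ← R3 − (5)·R1: [0, -92, -33]
R4 ← R4 − (3/2)·R1: [0, -27, -39/2]
R5 ← R5 + (9/2)·R1: [0, 83, 53/2]
R3 ← R3 − (92/7)·R2: [0, 0, -645/7]
R4 ← R4 − (27/7)·R2: [0, 0, -258/7]
R5 ← R5 + (83/7)·R2: [0, 0, 559/7]
R4 ← R4 − (2/5)·R3: [0, 0, 0]
R5 ← R5 + (13/15)·R3: [0, 0, 0]
Echelon form has 3 nonzero rows, so rank(A) = 3.
The rank gives the maximum number of linearly independent columns: 3.

3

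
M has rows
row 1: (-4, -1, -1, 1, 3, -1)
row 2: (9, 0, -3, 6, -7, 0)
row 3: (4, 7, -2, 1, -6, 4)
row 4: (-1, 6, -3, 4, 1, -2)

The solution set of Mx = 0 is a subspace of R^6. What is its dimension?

2

Row reduce to echelon form.
R2 ← R2 + (9/4)·R1: [0, -9/4, -21/4, 33/4, -1/4, -9/4]
R3 ← R3 + R1: [0, 6, -3, 2, -3, 3]
R4 ← R4 − (1/4)·R1: [0, 25/4, -11/4, 15/4, 1/4, -7/4]
R3 ← R3 + (8/3)·R2: [0, 0, -17, 24, -11/3, -3]
R4 ← R4 + (25/9)·R2: [0, 0, -52/3, 80/3, -4/9, -8]
R4 ← R4 − (52/51)·R3: [0, 0, 0, 112/51, 56/17, -84/17]
4 nonzero rows, so rank(M) = 4.
M has 6 columns; by rank–nullity, nullity = 6 − 4 = 2.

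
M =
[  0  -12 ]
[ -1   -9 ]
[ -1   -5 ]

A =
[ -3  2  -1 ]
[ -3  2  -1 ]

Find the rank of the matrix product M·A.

1

First compute MA:
[[ 36, -24,  12],
 [ 30, -20,  10],
 [ 18, -12,   6]]
Now row reduce the product.
R2 ← R2 − (5/6)·R1: [0, 0, 0]
R3 ← R3 − (1/2)·R1: [0, 0, 0]
1 nonzero row, so rank(MA) = 1.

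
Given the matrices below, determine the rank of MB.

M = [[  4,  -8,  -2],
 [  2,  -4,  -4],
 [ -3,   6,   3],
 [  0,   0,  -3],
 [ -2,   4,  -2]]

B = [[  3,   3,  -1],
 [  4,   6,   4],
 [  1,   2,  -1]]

First compute MB:
[[-22, -40, -34],
 [-14, -26, -14],
 [ 18,  33,  24],
 [ -3,  -6,   3],
 [  8,  14,  20]]
Now row reduce the product.
R2 ← R2 − (7/11)·R1: [0, -6/11, 84/11]
R3 ← R3 + (9/11)·R1: [0, 3/11, -42/11]
R4 ← R4 − (3/22)·R1: [0, -6/11, 84/11]
R5 ← R5 + (4/11)·R1: [0, -6/11, 84/11]
R3 ← R3 + (1/2)·R2: [0, 0, 0]
R4 ← R4 − R2: [0, 0, 0]
R5 ← R5 − R2: [0, 0, 0]
2 nonzero rows, so rank(MB) = 2.

2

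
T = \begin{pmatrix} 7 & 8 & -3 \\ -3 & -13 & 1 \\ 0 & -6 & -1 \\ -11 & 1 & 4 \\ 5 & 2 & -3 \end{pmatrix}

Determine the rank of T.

Row reduce to echelon form.
R2 ← R2 + (3/7)·R1: [0, -67/7, -2/7]
R4 ← R4 + (11/7)·R1: [0, 95/7, -5/7]
R5 ← R5 − (5/7)·R1: [0, -26/7, -6/7]
R3 ← R3 − (42/67)·R2: [0, 0, -55/67]
R4 ← R4 + (95/67)·R2: [0, 0, -75/67]
R5 ← R5 − (26/67)·R2: [0, 0, -50/67]
R4 ← R4 − (15/11)·R3: [0, 0, 0]
R5 ← R5 − (10/11)·R3: [0, 0, 0]
Echelon form has 3 nonzero rows, so rank(T) = 3.

3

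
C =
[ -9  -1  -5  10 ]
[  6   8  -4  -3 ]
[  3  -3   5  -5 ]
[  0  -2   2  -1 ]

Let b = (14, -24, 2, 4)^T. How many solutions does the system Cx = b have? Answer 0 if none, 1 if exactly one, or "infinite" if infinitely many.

infinite

Row reduce the augmented matrix [C | b].
R2 ← R2 + (2/3)·R1: [0, 22/3, -22/3, 11/3, -44/3]
R3 ← R3 + (1/3)·R1: [0, -10/3, 10/3, -5/3, 20/3]
R3 ← R3 + (5/11)·R2: [0, 0, 0, 0, 0]
R4 ← R4 + (3/11)·R2: [0, 0, 0, 0, 0]
The echelon form has 2 nonzero rows, and every pivot lies in the first 4 columns, so rank(C) = rank([C|b]) = 2.
The system is consistent.
rank = 2 < 4 unknowns, so there are infinitely many solutions.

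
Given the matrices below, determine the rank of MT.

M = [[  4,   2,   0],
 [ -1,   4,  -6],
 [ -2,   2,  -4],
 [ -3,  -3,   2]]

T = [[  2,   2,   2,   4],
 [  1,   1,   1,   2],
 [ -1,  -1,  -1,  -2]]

First compute MT:
[[ 10,  10,  10,  20],
 [  8,   8,   8,  16],
 [  2,   2,   2,   4],
 [-11, -11, -11, -22]]
Now row reduce the product.
R2 ← R2 − (4/5)·R1: [0, 0, 0, 0]
R3 ← R3 − (1/5)·R1: [0, 0, 0, 0]
R4 ← R4 + (11/10)·R1: [0, 0, 0, 0]
1 nonzero row, so rank(MT) = 1.

1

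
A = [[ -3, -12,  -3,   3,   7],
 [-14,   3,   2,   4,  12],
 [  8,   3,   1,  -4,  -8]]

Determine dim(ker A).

Row reduce to echelon form.
R2 ← R2 − (14/3)·R1: [0, 59, 16, -10, -62/3]
R3 ← R3 + (8/3)·R1: [0, -29, -7, 4, 32/3]
R3 ← R3 + (29/59)·R2: [0, 0, 51/59, -54/59, 30/59]
3 nonzero rows, so rank(A) = 3.
A has 5 columns; by rank–nullity, nullity = 5 − 3 = 2.

2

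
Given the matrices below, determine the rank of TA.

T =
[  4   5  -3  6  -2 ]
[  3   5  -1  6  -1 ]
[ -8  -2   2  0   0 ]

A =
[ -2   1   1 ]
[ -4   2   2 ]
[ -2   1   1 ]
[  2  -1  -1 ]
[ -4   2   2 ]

1

First compute TA:
[[ -2,   1,   1],
 [ -8,   4,   4],
 [ 20, -10, -10]]
Now row reduce the product.
R2 ← R2 − (4)·R1: [0, 0, 0]
R3 ← R3 + (10)·R1: [0, 0, 0]
1 nonzero row, so rank(TA) = 1.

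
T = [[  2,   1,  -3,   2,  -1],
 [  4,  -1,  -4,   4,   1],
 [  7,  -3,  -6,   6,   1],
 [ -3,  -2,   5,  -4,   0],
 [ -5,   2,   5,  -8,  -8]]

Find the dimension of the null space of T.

2

Row reduce to echelon form.
R2 ← R2 − (2)·R1: [0, -3, 2, 0, 3]
R3 ← R3 − (7/2)·R1: [0, -13/2, 9/2, -1, 9/2]
R4 ← R4 + (3/2)·R1: [0, -1/2, 1/2, -1, -3/2]
R5 ← R5 + (5/2)·R1: [0, 9/2, -5/2, -3, -21/2]
R3 ← R3 − (13/6)·R2: [0, 0, 1/6, -1, -2]
R4 ← R4 − (1/6)·R2: [0, 0, 1/6, -1, -2]
R5 ← R5 + (3/2)·R2: [0, 0, 1/2, -3, -6]
R4 ← R4 − R3: [0, 0, 0, 0, 0]
R5 ← R5 − (3)·R3: [0, 0, 0, 0, 0]
3 nonzero rows, so rank(T) = 3.
T has 5 columns; by rank–nullity, nullity = 5 − 3 = 2.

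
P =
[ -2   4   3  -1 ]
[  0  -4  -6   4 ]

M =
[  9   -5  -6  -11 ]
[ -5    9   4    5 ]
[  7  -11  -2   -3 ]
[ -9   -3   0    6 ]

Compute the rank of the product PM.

2

First compute PM:
[[ -8,  16,  22,  27],
 [-58,  18,  -4,  22]]
Now row reduce the product.
R2 ← R2 − (29/4)·R1: [0, -98, -327/2, -695/4]
2 nonzero rows, so rank(PM) = 2.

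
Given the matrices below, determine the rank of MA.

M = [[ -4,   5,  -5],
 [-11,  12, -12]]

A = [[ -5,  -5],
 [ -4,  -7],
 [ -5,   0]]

2

First compute MA:
[[ 25, -15],
 [ 67, -29]]
Now row reduce the product.
R2 ← R2 − (67/25)·R1: [0, 56/5]
2 nonzero rows, so rank(MA) = 2.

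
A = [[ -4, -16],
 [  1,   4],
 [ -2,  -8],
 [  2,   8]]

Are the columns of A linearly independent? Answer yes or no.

no

Row reduce A to echelon form.
R2 ← R2 + (1/4)·R1: [0, 0]
R3 ← R3 − (1/2)·R1: [0, 0]
R4 ← R4 + (1/2)·R1: [0, 0]
1 pivot among 2 columns.
Only 1 < 2 pivot columns, so the columns are linearly dependent.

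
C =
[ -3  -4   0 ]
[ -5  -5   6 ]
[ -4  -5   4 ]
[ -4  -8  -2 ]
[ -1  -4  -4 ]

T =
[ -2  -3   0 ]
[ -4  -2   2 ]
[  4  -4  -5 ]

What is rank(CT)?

First compute CT:
[[ 22,  17,  -8],
 [ 54,   1, -40],
 [ 44,   6, -30],
 [ 32,  36,  -6],
 [  2,  27,  12]]
Now row reduce the product.
R2 ← R2 − (27/11)·R1: [0, -448/11, -224/11]
R3 ← R3 − (2)·R1: [0, -28, -14]
R4 ← R4 − (16/11)·R1: [0, 124/11, 62/11]
R5 ← R5 − (1/11)·R1: [0, 280/11, 140/11]
R3 ← R3 − (11/16)·R2: [0, 0, 0]
R4 ← R4 + (31/112)·R2: [0, 0, 0]
R5 ← R5 + (5/8)·R2: [0, 0, 0]
2 nonzero rows, so rank(CT) = 2.

2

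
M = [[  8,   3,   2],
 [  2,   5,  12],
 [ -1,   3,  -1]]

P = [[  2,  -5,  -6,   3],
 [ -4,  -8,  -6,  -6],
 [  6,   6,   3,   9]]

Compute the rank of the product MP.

2

First compute MP:
[[ 16, -52, -60,  24],
 [ 56,  22,  -6,  84],
 [-20, -25, -15, -30]]
Now row reduce the product.
R2 ← R2 − (7/2)·R1: [0, 204, 204, 0]
R3 ← R3 + (5/4)·R1: [0, -90, -90, 0]
R3 ← R3 + (15/34)·R2: [0, 0, 0, 0]
2 nonzero rows, so rank(MP) = 2.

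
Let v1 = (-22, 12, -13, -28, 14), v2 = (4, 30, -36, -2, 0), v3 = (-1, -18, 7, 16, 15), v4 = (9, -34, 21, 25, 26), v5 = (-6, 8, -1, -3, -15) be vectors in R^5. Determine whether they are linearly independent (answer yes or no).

Form the matrix with these vectors as rows and row reduce.
R2 ← R2 + (2/11)·R1: [0, 354/11, -422/11, -78/11, 28/11]
R3 ← R3 − (1/22)·R1: [0, -204/11, 167/22, 190/11, 158/11]
R4 ← R4 + (9/22)·R1: [0, -320/11, 345/22, 149/11, 349/11]
R5 ← R5 − (3/11)·R1: [0, 52/11, 28/11, 51/11, -207/11]
R3 ← R3 + (34/59)·R2: [0, 0, -1713/118, 778/59, 934/59]
R4 ← R4 + (160/177)·R2: [0, 0, -6725/354, 421/59, 6023/177]
R5 ← R5 − (26/177)·R2: [0, 0, 1448/177, 335/59, -3397/177]
R4 ← R4 − (6725/5139)·R3: [0, 0, 0, -52009/5139, 68411/5139]
R5 ← R5 + (2896/5139)·R3: [0, 0, 0, 67367/5139, -52783/5139]
R5 ← R5 + (67367/52009)·R4: [0, 0, 0, 0, 362610/52009]
5 nonzero rows, so the 5 vectors span a space of dimension 5.
Since 5 = 5, the vectors are linearly independent.

yes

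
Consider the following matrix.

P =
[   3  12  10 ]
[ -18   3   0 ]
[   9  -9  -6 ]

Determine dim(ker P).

Row reduce to echelon form.
R2 ← R2 + (6)·R1: [0, 75, 60]
R3 ← R3 − (3)·R1: [0, -45, -36]
R3 ← R3 + (3/5)·R2: [0, 0, 0]
2 nonzero rows, so rank(P) = 2.
P has 3 columns; by rank–nullity, nullity = 3 − 2 = 1.

1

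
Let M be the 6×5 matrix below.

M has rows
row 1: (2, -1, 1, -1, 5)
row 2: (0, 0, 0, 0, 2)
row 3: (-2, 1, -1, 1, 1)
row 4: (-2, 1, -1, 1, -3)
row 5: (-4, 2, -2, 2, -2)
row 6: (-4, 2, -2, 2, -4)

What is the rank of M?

2

Row reduce to echelon form.
R3 ← R3 + R1: [0, 0, 0, 0, 6]
R4 ← R4 + R1: [0, 0, 0, 0, 2]
R5 ← R5 + (2)·R1: [0, 0, 0, 0, 8]
R6 ← R6 + (2)·R1: [0, 0, 0, 0, 6]
R3 ← R3 − (3)·R2: [0, 0, 0, 0, 0]
R4 ← R4 − R2: [0, 0, 0, 0, 0]
R5 ← R5 − (4)·R2: [0, 0, 0, 0, 0]
R6 ← R6 − (3)·R2: [0, 0, 0, 0, 0]
Echelon form has 2 nonzero rows, so rank(M) = 2.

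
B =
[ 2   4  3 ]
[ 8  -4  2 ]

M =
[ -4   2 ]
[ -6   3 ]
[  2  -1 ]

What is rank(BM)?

1

First compute BM:
[[-26,  13],
 [ -4,   2]]
Now row reduce the product.
R2 ← R2 − (2/13)·R1: [0, 0]
1 nonzero row, so rank(BM) = 1.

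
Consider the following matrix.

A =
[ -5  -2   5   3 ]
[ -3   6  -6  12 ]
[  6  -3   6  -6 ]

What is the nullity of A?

1

Row reduce to echelon form.
R2 ← R2 − (3/5)·R1: [0, 36/5, -9, 51/5]
R3 ← R3 + (6/5)·R1: [0, -27/5, 12, -12/5]
R3 ← R3 + (3/4)·R2: [0, 0, 21/4, 21/4]
3 nonzero rows, so rank(A) = 3.
A has 4 columns; by rank–nullity, nullity = 4 − 3 = 1.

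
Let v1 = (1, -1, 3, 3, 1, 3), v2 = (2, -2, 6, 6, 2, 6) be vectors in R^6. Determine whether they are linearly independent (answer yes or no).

no

Form the matrix with these vectors as rows and row reduce.
R2 ← R2 − (2)·R1: [0, 0, 0, 0, 0, 0]
1 nonzero row, so the 2 vectors span a space of dimension 1.
Since 1 < 2, the vectors are linearly dependent.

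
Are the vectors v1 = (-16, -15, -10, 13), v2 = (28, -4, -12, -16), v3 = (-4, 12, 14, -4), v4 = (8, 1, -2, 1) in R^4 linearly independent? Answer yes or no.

yes

Form the matrix with these vectors as rows and row reduce.
R2 ← R2 + (7/4)·R1: [0, -121/4, -59/2, 27/4]
R3 ← R3 − (1/4)·R1: [0, 63/4, 33/2, -29/4]
R4 ← R4 + (1/2)·R1: [0, -13/2, -7, 15/2]
R3 ← R3 + (63/121)·R2: [0, 0, 138/121, -452/121]
R4 ← R4 − (26/121)·R2: [0, 0, -80/121, 732/121]
R4 ← R4 + (40/69)·R3: [0, 0, 0, 268/69]
4 nonzero rows, so the 4 vectors span a space of dimension 4.
Since 4 = 4, the vectors are linearly independent.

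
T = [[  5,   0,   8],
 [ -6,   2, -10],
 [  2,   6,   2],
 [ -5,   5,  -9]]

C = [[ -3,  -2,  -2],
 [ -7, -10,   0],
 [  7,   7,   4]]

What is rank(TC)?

2

First compute TC:
[[ 41,  46,  22],
 [-66, -78, -28],
 [-34, -50,   4],
 [-83, -103, -26]]
Now row reduce the product.
R2 ← R2 + (66/41)·R1: [0, -162/41, 304/41]
R3 ← R3 + (34/41)·R1: [0, -486/41, 912/41]
R4 ← R4 + (83/41)·R1: [0, -405/41, 760/41]
R3 ← R3 − (3)·R2: [0, 0, 0]
R4 ← R4 − (5/2)·R2: [0, 0, 0]
2 nonzero rows, so rank(TC) = 2.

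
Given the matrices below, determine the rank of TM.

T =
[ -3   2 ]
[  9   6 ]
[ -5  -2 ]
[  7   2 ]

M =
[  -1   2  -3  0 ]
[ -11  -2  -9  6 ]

2

First compute TM:
[[-19, -10,  -9,  12],
 [-75,   6, -81,  36],
 [ 27,  -6,  33, -12],
 [-29,  10, -39,  12]]
Now row reduce the product.
R2 ← R2 − (75/19)·R1: [0, 864/19, -864/19, -216/19]
R3 ← R3 + (27/19)·R1: [0, -384/19, 384/19, 96/19]
R4 ← R4 − (29/19)·R1: [0, 480/19, -480/19, -120/19]
R3 ← R3 + (4/9)·R2: [0, 0, 0, 0]
R4 ← R4 − (5/9)·R2: [0, 0, 0, 0]
2 nonzero rows, so rank(TM) = 2.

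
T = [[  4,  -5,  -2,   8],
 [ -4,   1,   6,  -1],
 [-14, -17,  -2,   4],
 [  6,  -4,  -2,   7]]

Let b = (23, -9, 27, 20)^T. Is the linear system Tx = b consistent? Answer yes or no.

Row reduce the augmented matrix [T | b].
R2 ← R2 + R1: [0, -4, 4, 7, 14]
R3 ← R3 + (7/2)·R1: [0, -69/2, -9, 32, 215/2]
R4 ← R4 − (3/2)·R1: [0, 7/2, 1, -5, -29/2]
R3 ← R3 − (69/8)·R2: [0, 0, -87/2, -227/8, -53/4]
R4 ← R4 + (7/8)·R2: [0, 0, 9/2, 9/8, -9/4]
R4 ← R4 + (3/29)·R3: [0, 0, 0, -105/58, -105/29]
The echelon form has 4 nonzero rows, and every pivot lies in the first 4 columns, so rank(T) = rank([T|b]) = 4.
The system is consistent.

yes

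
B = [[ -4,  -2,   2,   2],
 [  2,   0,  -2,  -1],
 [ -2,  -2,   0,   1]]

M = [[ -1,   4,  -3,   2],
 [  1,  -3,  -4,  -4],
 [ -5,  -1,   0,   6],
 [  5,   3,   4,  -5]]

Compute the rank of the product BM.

First compute BM:
[[  2,  -6,  28,   2],
 [  3,   7, -10,  -3],
 [  5,   1,  18,  -1]]
Now row reduce the product.
R2 ← R2 − (3/2)·R1: [0, 16, -52, -6]
R3 ← R3 − (5/2)·R1: [0, 16, -52, -6]
R3 ← R3 − R2: [0, 0, 0, 0]
2 nonzero rows, so rank(BM) = 2.

2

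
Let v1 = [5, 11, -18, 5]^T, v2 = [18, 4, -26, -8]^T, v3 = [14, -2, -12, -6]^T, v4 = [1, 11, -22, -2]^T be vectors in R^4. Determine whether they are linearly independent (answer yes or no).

Form the matrix with these vectors as rows and row reduce.
R2 ← R2 − (18/5)·R1: [0, -178/5, 194/5, -26]
R3 ← R3 − (14/5)·R1: [0, -164/5, 192/5, -20]
R4 ← R4 − (1/5)·R1: [0, 44/5, -92/5, -3]
R3 ← R3 − (82/89)·R2: [0, 0, 236/89, 352/89]
R4 ← R4 + (22/89)·R2: [0, 0, -784/89, -839/89]
R4 ← R4 + (196/59)·R3: [0, 0, 0, 219/59]
4 nonzero rows, so the 4 vectors span a space of dimension 4.
Since 4 = 4, the vectors are linearly independent.

yes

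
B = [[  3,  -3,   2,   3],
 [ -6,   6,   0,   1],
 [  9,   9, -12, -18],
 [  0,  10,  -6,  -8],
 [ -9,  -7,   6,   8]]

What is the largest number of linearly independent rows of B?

3

Row reduce to echelon form.
R2 ← R2 + (2)·R1: [0, 0, 4, 7]
R3 ← R3 − (3)·R1: [0, 18, -18, -27]
R5 ← R5 + (3)·R1: [0, -16, 12, 17]
Swap R2 ↔ R3
R4 ← R4 − (5/9)·R2: [0, 0, 4, 7]
R5 ← R5 + (8/9)·R2: [0, 0, -4, -7]
R4 ← R4 − R3: [0, 0, 0, 0]
R5 ← R5 + R3: [0, 0, 0, 0]
Echelon form has 3 nonzero rows, so rank(B) = 3.
The rank gives the maximum number of linearly independent rows: 3.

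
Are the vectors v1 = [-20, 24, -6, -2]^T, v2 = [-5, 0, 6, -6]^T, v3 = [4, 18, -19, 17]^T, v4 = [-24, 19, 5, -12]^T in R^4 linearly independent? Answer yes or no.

yes

Form the matrix with these vectors as rows and row reduce.
R2 ← R2 − (1/4)·R1: [0, -6, 15/2, -11/2]
R3 ← R3 + (1/5)·R1: [0, 114/5, -101/5, 83/5]
R4 ← R4 − (6/5)·R1: [0, -49/5, 61/5, -48/5]
R3 ← R3 + (19/5)·R2: [0, 0, 83/10, -43/10]
R4 ← R4 − (49/30)·R2: [0, 0, -1/20, -37/60]
R4 ← R4 + (1/166)·R3: [0, 0, 0, -160/249]
4 nonzero rows, so the 4 vectors span a space of dimension 4.
Since 4 = 4, the vectors are linearly independent.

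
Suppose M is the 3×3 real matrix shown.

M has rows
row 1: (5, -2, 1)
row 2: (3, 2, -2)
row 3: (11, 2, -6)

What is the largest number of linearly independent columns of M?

3

Row reduce to echelon form.
R2 ← R2 − (3/5)·R1: [0, 16/5, -13/5]
R3 ← R3 − (11/5)·R1: [0, 32/5, -41/5]
R3 ← R3 − (2)·R2: [0, 0, -3]
Echelon form has 3 nonzero rows, so rank(M) = 3.
The rank gives the maximum number of linearly independent columns: 3.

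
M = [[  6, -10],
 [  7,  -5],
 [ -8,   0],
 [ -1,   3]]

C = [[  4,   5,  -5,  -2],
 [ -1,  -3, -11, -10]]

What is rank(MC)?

2

First compute MC:
[[ 34,  60,  80,  88],
 [ 33,  50,  20,  36],
 [-32, -40,  40,  16],
 [ -7, -14, -28, -28]]
Now row reduce the product.
R2 ← R2 − (33/34)·R1: [0, -140/17, -980/17, -840/17]
R3 ← R3 + (16/17)·R1: [0, 280/17, 1960/17, 1680/17]
R4 ← R4 + (7/34)·R1: [0, -28/17, -196/17, -168/17]
R3 ← R3 + (2)·R2: [0, 0, 0, 0]
R4 ← R4 − (1/5)·R2: [0, 0, 0, 0]
2 nonzero rows, so rank(MC) = 2.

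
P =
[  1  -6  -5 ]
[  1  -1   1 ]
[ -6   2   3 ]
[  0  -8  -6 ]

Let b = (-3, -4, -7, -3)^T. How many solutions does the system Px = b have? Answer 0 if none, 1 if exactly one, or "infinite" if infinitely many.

0

Row reduce the augmented matrix [P | b].
R2 ← R2 − R1: [0, 5, 6, -1]
R3 ← R3 + (6)·R1: [0, -34, -27, -25]
R3 ← R3 + (34/5)·R2: [0, 0, 69/5, -159/5]
R4 ← R4 + (8/5)·R2: [0, 0, 18/5, -23/5]
R4 ← R4 − (6/23)·R3: [0, 0, 0, 85/23]
The echelon form has 4 nonzero rows; the last pivot sits in the augmented column, so rank(P) = 3 but rank([P|b]) = 4.
Since the ranks differ, the system is inconsistent.
It has no solutions.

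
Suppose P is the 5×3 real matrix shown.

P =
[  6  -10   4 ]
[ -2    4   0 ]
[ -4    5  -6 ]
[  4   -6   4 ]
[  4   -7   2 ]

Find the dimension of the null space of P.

Row reduce to echelon form.
R2 ← R2 + (1/3)·R1: [0, 2/3, 4/3]
R3 ← R3 + (2/3)·R1: [0, -5/3, -10/3]
R4 ← R4 − (2/3)·R1: [0, 2/3, 4/3]
R5 ← R5 − (2/3)·R1: [0, -1/3, -2/3]
R3 ← R3 + (5/2)·R2: [0, 0, 0]
R4 ← R4 − R2: [0, 0, 0]
R5 ← R5 + (1/2)·R2: [0, 0, 0]
2 nonzero rows, so rank(P) = 2.
P has 3 columns; by rank–nullity, nullity = 3 − 2 = 1.

1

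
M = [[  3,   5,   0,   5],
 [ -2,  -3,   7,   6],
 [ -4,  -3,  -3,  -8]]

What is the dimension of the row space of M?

3

Row reduce to echelon form.
R2 ← R2 + (2/3)·R1: [0, 1/3, 7, 28/3]
R3 ← R3 + (4/3)·R1: [0, 11/3, -3, -4/3]
R3 ← R3 − (11)·R2: [0, 0, -80, -104]
Echelon form has 3 nonzero rows, so rank(M) = 3.
The row space has dimension equal to the rank: 3.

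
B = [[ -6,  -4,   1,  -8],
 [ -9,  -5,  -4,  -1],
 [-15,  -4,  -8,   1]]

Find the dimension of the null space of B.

Row reduce to echelon form.
R2 ← R2 − (3/2)·R1: [0, 1, -11/2, 11]
R3 ← R3 − (5/2)·R1: [0, 6, -21/2, 21]
R3 ← R3 − (6)·R2: [0, 0, 45/2, -45]
3 nonzero rows, so rank(B) = 3.
B has 4 columns; by rank–nullity, nullity = 4 − 3 = 1.

1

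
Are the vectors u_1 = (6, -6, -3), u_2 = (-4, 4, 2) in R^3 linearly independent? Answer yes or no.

Form the matrix with these vectors as rows and row reduce.
R2 ← R2 + (2/3)·R1: [0, 0, 0]
1 nonzero row, so the 2 vectors span a space of dimension 1.
Since 1 < 2, the vectors are linearly dependent.

no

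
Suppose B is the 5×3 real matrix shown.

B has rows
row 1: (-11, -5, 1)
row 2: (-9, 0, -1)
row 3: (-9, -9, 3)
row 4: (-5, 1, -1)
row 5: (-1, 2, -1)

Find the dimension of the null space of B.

1

Row reduce to echelon form.
R2 ← R2 − (9/11)·R1: [0, 45/11, -20/11]
R3 ← R3 − (9/11)·R1: [0, -54/11, 24/11]
R4 ← R4 − (5/11)·R1: [0, 36/11, -16/11]
R5 ← R5 − (1/11)·R1: [0, 27/11, -12/11]
R3 ← R3 + (6/5)·R2: [0, 0, 0]
R4 ← R4 − (4/5)·R2: [0, 0, 0]
R5 ← R5 − (3/5)·R2: [0, 0, 0]
2 nonzero rows, so rank(B) = 2.
B has 3 columns; by rank–nullity, nullity = 3 − 2 = 1.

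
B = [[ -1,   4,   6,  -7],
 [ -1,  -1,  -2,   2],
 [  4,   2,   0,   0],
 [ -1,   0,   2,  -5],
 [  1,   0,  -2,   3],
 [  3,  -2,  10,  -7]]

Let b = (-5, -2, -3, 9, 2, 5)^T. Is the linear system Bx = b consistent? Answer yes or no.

Row reduce the augmented matrix [B | b].
R2 ← R2 − R1: [0, -5, -8, 9, 3]
R3 ← R3 + (4)·R1: [0, 18, 24, -28, -23]
R4 ← R4 − R1: [0, -4, -4, 2, 14]
R5 ← R5 + R1: [0, 4, 4, -4, -3]
R6 ← R6 + (3)·R1: [0, 10, 28, -28, -10]
R3 ← R3 + (18/5)·R2: [0, 0, -24/5, 22/5, -61/5]
R4 ← R4 − (4/5)·R2: [0, 0, 12/5, -26/5, 58/5]
R5 ← R5 + (4/5)·R2: [0, 0, -12/5, 16/5, -3/5]
R6 ← R6 + (2)·R2: [0, 0, 12, -10, -4]
R4 ← R4 + (1/2)·R3: [0, 0, 0, -3, 11/2]
R5 ← R5 − (1/2)·R3: [0, 0, 0, 1, 11/2]
R6 ← R6 + (5/2)·R3: [0, 0, 0, 1, -69/2]
R5 ← R5 + (1/3)·R4: [0, 0, 0, 0, 22/3]
R6 ← R6 + (1/3)·R4: [0, 0, 0, 0, -98/3]
R6 ← R6 + (49/11)·R5: [0, 0, 0, 0, 0]
The echelon form has 5 nonzero rows; the last pivot sits in the augmented column, so rank(B) = 4 but rank([B|b]) = 5.
Since the ranks differ, the system is inconsistent.

no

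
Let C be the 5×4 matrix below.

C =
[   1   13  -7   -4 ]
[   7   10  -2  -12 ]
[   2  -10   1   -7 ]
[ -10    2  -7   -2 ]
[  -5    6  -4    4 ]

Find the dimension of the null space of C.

Row reduce to echelon form.
R2 ← R2 − (7)·R1: [0, -81, 47, 16]
R3 ← R3 − (2)·R1: [0, -36, 15, 1]
R4 ← R4 + (10)·R1: [0, 132, -77, -42]
R5 ← R5 + (5)·R1: [0, 71, -39, -16]
R3 ← R3 − (4/9)·R2: [0, 0, -53/9, -55/9]
R4 ← R4 + (44/27)·R2: [0, 0, -11/27, -430/27]
R5 ← R5 + (71/81)·R2: [0, 0, 178/81, -160/81]
R4 ← R4 − (11/159)·R3: [0, 0, 0, -2465/159]
R5 ← R5 + (178/477)·R3: [0, 0, 0, -2030/477]
R5 ← R5 − (14/51)·R4: [0, 0, 0, 0]
4 nonzero rows, so rank(C) = 4.
C has 4 columns; by rank–nullity, nullity = 4 − 4 = 0.

0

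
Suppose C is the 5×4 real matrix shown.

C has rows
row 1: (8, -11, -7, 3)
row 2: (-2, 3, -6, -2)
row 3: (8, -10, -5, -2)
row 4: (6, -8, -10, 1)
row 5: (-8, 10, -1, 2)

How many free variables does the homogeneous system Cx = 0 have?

1

Row reduce to echelon form.
R2 ← R2 + (1/4)·R1: [0, 1/4, -31/4, -5/4]
R3 ← R3 − R1: [0, 1, 2, -5]
R4 ← R4 − (3/4)·R1: [0, 1/4, -19/4, -5/4]
R5 ← R5 + R1: [0, -1, -8, 5]
R3 ← R3 − (4)·R2: [0, 0, 33, 0]
R4 ← R4 − R2: [0, 0, 3, 0]
R5 ← R5 + (4)·R2: [0, 0, -39, 0]
R4 ← R4 − (1/11)·R3: [0, 0, 0, 0]
R5 ← R5 + (13/11)·R3: [0, 0, 0, 0]
3 nonzero rows, so rank(C) = 3.
C has 4 columns; by rank–nullity, nullity = 4 − 3 = 1.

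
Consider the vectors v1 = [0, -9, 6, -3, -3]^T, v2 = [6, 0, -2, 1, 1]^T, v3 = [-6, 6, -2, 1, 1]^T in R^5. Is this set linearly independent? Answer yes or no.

no

Form the matrix with these vectors as rows and row reduce.
Swap R1 ↔ R2
R3 ← R3 + R1: [0, 6, -4, 2, 2]
R3 ← R3 + (2/3)·R2: [0, 0, 0, 0, 0]
2 nonzero rows, so the 3 vectors span a space of dimension 2.
Since 2 < 3, the vectors are linearly dependent.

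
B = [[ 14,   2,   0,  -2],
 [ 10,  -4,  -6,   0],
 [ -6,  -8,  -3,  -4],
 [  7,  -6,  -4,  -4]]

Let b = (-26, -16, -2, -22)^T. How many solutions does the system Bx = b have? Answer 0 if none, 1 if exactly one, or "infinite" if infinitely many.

1

Row reduce the augmented matrix [B | b].
R2 ← R2 − (5/7)·R1: [0, -38/7, -6, 10/7, 18/7]
R3 ← R3 + (3/7)·R1: [0, -50/7, -3, -34/7, -92/7]
R4 ← R4 − (1/2)·R1: [0, -7, -4, -3, -9]
R3 ← R3 − (25/19)·R2: [0, 0, 93/19, -128/19, -314/19]
R4 ← R4 − (49/38)·R2: [0, 0, 71/19, -92/19, -234/19]
R4 ← R4 − (71/93)·R3: [0, 0, 0, 28/93, 28/93]
The echelon form has 4 nonzero rows, and every pivot lies in the first 4 columns, so rank(B) = rank([B|b]) = 4.
The system is consistent.
rank = 4 = number of unknowns, so the solution is unique.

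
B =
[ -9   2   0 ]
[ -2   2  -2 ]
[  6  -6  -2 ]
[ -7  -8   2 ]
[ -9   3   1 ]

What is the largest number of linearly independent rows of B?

3

Row reduce to echelon form.
R2 ← R2 − (2/9)·R1: [0, 14/9, -2]
R3 ← R3 + (2/3)·R1: [0, -14/3, -2]
R4 ← R4 − (7/9)·R1: [0, -86/9, 2]
R5 ← R5 − R1: [0, 1, 1]
R3 ← R3 + (3)·R2: [0, 0, -8]
R4 ← R4 + (43/7)·R2: [0, 0, -72/7]
R5 ← R5 − (9/14)·R2: [0, 0, 16/7]
R4 ← R4 − (9/7)·R3: [0, 0, 0]
R5 ← R5 + (2/7)·R3: [0, 0, 0]
Echelon form has 3 nonzero rows, so rank(B) = 3.
The rank gives the maximum number of linearly independent rows: 3.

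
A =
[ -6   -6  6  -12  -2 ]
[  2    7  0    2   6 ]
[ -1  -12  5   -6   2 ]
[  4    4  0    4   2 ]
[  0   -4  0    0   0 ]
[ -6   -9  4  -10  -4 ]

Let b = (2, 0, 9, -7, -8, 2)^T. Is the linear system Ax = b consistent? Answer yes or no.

Row reduce the augmented matrix [A | b].
R2 ← R2 + (1/3)·R1: [0, 5, 2, -2, 16/3, 2/3]
R3 ← R3 − (1/6)·R1: [0, -11, 4, -4, 7/3, 26/3]
R4 ← R4 + (2/3)·R1: [0, 0, 4, -4, 2/3, -17/3]
R6 ← R6 − R1: [0, -3, -2, 2, -2, 0]
R3 ← R3 + (11/5)·R2: [0, 0, 42/5, -42/5, 211/15, 152/15]
R5 ← R5 + (4/5)·R2: [0, 0, 8/5, -8/5, 64/15, -112/15]
R6 ← R6 + (3/5)·R2: [0, 0, -4/5, 4/5, 6/5, 2/5]
R4 ← R4 − (10/21)·R3: [0, 0, 0, 0, -380/63, -661/63]
R5 ← R5 − (4/21)·R3: [0, 0, 0, 0, 100/63, -592/63]
R6 ← R6 + (2/21)·R3: [0, 0, 0, 0, 160/63, 86/63]
R5 ← R5 + (5/19)·R4: [0, 0, 0, 0, 0, -231/19]
R6 ← R6 + (8/19)·R4: [0, 0, 0, 0, 0, -58/19]
R6 ← R6 − (58/231)·R5: [0, 0, 0, 0, 0, 0]
The echelon form has 5 nonzero rows; the last pivot sits in the augmented column, so rank(A) = 4 but rank([A|b]) = 5.
Since the ranks differ, the system is inconsistent.

no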